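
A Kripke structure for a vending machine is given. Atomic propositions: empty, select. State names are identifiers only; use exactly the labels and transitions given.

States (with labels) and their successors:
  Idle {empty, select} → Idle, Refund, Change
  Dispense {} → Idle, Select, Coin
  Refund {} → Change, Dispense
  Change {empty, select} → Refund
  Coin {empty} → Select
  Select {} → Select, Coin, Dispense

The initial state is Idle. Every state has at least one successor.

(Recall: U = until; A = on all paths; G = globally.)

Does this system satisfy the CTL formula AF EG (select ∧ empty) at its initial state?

Satisfied

States satisfying EG (select ∧ empty): {Idle}.
States satisfying AF EG (select ∧ empty): {Idle}.
Idle ∈ Sat(AF EG (select ∧ empty)).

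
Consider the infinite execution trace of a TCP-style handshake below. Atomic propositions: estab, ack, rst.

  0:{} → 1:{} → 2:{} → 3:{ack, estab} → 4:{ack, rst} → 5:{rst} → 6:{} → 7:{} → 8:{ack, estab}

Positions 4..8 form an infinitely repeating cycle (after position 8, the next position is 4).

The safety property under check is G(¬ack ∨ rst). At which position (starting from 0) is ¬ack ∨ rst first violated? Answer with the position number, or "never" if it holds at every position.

Check ¬ack ∨ rst at each position in order: 0 ✓, 1 ✓, 2 ✓.
At position 3 the labels are {ack, estab}, so ¬ack ∨ rst is false there. This is the first violation.

3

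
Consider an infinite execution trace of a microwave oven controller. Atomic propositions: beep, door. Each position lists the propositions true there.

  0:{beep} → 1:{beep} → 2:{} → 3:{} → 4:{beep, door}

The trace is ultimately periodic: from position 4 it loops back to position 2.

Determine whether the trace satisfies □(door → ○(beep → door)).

door → ○(beep → door) holds at every position 0..4, and those are all positions ever visited, so □(door → ○(beep → door)) holds.
Positions where door holds: 4.
Check ○(beep → door) at each: 4→ok.

Yes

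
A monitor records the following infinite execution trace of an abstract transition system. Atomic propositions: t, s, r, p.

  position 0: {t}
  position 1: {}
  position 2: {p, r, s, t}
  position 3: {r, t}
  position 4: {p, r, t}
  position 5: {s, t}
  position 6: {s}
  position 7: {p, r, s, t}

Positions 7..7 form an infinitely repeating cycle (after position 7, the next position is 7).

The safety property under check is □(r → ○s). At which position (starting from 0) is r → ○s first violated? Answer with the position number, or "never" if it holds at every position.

2

Check r → ○s at each position in order: 0 ✓, 1 ✓.
At position 2 the labels are {p, r, s, t} and the next position 3 has {r, t}, so r → ○s is false there. This is the first violation.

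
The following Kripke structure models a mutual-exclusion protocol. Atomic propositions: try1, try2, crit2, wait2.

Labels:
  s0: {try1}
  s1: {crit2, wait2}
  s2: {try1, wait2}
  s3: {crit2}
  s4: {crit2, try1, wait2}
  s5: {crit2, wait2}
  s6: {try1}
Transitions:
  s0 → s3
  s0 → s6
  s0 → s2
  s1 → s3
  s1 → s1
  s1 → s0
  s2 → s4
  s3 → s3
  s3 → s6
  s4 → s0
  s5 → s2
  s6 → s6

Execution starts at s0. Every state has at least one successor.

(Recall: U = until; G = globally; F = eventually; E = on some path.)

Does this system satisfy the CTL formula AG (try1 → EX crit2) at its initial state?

Violated

States satisfying try1 → EX crit2: {s0, s1, s2, s3, s5}.
States satisfying AG (try1 → EX crit2): ∅.
s4 is reachable from s0 and violates try1 → EX crit2, so AG fails at s0.
s0 ∉ Sat(AG (try1 → EX crit2)).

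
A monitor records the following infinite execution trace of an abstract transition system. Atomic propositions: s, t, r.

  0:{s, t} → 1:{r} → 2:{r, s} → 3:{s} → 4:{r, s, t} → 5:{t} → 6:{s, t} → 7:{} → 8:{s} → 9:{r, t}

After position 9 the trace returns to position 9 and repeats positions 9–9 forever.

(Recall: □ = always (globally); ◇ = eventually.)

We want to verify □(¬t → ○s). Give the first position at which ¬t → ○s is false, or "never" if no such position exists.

8

Check ¬t → ○s at each position in order: 0 ✓, 1 ✓, 2 ✓, 3 ✓, 4 ✓, 5 ✓, 6 ✓, 7 ✓.
At position 8 the labels are {s} and the next position 9 has {r, t}, so ¬t → ○s is false there. This is the first violation.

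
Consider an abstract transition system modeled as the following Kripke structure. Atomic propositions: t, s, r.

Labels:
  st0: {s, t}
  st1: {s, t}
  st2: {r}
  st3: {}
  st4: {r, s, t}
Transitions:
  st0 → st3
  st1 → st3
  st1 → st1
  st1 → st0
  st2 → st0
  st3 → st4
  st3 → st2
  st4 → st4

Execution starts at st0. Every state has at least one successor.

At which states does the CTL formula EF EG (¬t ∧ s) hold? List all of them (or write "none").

States satisfying EG (¬t ∧ s): ∅.
States satisfying EF EG (¬t ∧ s): ∅.

none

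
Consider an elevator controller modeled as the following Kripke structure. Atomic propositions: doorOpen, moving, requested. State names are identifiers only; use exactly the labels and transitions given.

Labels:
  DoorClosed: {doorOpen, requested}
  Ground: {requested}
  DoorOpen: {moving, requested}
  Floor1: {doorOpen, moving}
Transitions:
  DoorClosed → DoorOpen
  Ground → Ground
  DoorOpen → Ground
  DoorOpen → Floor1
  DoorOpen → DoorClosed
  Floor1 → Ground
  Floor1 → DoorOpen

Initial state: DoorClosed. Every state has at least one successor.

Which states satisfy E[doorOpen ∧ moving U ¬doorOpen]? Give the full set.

{Ground, DoorOpen, Floor1}

States satisfying doorOpen ∧ moving: {Floor1}.
States satisfying ¬doorOpen: {Ground, DoorOpen}.
States satisfying E[doorOpen ∧ moving U ¬doorOpen]: {Ground, DoorOpen, Floor1}.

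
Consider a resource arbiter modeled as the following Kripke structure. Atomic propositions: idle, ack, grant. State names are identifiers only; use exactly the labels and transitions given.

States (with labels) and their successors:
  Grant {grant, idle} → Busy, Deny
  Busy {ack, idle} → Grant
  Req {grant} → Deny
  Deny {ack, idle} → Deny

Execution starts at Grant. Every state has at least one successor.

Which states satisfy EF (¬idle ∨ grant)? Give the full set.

{Grant, Busy, Req}

States satisfying ¬idle ∨ grant: {Grant, Req}.
States satisfying EF (¬idle ∨ grant): {Grant, Busy, Req}.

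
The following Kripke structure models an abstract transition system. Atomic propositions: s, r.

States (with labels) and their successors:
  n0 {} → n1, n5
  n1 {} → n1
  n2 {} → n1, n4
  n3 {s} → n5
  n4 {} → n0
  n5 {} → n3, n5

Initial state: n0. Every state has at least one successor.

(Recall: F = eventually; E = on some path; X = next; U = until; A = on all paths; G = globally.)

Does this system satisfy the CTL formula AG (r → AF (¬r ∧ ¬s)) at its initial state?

Satisfied

States satisfying r → AF (¬r ∧ ¬s): {n0, n1, n2, n3, n4, n5}.
States satisfying AG (r → AF (¬r ∧ ¬s)): {n0, n1, n2, n3, n4, n5}.
Every state reachable from n0 satisfies r → AF (¬r ∧ ¬s).
n0 ∈ Sat(AG (r → AF (¬r ∧ ¬s))).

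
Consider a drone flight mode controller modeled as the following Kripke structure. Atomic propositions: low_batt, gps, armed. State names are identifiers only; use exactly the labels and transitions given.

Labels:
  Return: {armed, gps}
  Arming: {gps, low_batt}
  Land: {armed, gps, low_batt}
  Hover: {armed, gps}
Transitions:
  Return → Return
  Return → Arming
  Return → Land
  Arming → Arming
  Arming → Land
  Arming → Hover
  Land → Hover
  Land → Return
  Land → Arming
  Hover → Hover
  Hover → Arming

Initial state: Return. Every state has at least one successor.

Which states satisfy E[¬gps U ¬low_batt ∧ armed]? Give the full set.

{Return, Hover}

States satisfying ¬gps: ∅.
States satisfying ¬low_batt ∧ armed: {Return, Hover}.
States satisfying E[¬gps U ¬low_batt ∧ armed]: {Return, Hover}.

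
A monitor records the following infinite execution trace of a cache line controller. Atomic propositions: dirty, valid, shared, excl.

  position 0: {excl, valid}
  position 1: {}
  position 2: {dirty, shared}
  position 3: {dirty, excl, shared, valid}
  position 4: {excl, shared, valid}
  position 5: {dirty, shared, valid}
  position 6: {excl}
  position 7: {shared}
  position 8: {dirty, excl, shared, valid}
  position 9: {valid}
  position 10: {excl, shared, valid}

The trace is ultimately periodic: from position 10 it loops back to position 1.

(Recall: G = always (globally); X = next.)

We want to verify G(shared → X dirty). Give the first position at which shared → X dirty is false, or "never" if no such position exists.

3

Check shared → X dirty at each position in order: 0 ✓, 1 ✓, 2 ✓.
At position 3 the labels are {dirty, excl, shared, valid} and the next position 4 has {excl, shared, valid}, so shared → X dirty is false there. This is the first violation.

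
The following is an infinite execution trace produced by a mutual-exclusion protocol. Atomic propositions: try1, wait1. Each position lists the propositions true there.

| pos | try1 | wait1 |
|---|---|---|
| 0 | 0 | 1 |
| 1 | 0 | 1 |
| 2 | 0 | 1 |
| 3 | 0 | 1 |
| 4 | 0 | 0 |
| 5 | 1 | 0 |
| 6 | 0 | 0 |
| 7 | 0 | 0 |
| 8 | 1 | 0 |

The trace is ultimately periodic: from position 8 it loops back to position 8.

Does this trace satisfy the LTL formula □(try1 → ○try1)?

No

try1 → ○try1 must hold at every position from 0 onward. It fails at position 5, so □(try1 → ○try1) is false.
Positions where try1 holds: 5, 8.
Check ○try1 at each: 5→fails, 8→ok.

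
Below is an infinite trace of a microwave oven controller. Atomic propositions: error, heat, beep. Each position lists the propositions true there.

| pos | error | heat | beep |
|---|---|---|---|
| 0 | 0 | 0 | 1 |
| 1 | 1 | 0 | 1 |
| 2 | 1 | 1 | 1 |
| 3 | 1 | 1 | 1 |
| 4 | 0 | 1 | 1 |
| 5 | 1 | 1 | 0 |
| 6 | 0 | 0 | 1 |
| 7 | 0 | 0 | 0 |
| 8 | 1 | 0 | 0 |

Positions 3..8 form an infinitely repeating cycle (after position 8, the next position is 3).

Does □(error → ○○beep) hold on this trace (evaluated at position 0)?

error → ○○beep must hold at every position from 0 onward. It fails at position 3, so □(error → ○○beep) is false.
Positions where error holds: 1, 2, 3, 5, 8.
Check ○○beep at each: 1→ok, 2→ok, 3→fails, 5→fails, 8→ok.

Violated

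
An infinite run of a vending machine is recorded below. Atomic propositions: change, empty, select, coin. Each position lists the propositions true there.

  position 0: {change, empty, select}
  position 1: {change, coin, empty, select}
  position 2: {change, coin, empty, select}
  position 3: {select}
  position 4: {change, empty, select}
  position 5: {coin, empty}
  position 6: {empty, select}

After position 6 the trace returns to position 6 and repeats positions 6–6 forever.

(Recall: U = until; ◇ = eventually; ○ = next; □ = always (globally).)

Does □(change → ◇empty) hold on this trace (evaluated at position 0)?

change → ◇empty holds at every position 0..6, and those are all positions ever visited, so □(change → ◇empty) holds.
Positions where change holds: 0, 1, 2, 4.
Check ◇empty at each: 0→ok, 1→ok, 2→ok, 4→ok.

Yes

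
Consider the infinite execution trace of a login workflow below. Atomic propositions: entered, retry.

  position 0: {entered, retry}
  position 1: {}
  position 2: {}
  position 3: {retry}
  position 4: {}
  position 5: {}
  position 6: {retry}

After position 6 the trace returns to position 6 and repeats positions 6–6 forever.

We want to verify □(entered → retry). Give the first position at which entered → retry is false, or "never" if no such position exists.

entered → retry holds at every position 0..6, and those are all the positions the trace ever visits, so the invariant □(entered → retry) is never violated.

never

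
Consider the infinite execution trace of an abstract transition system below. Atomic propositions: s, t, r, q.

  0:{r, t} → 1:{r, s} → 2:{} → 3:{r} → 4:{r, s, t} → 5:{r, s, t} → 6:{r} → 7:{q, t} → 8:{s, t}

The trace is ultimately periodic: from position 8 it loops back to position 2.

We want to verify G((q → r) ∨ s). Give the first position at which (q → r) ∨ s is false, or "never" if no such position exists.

Check (q → r) ∨ s at each position in order: 0 ✓, 1 ✓, 2 ✓, 3 ✓, 4 ✓, 5 ✓, 6 ✓.
At position 7 the labels are {q, t}, so (q → r) ∨ s is false there. This is the first violation.

7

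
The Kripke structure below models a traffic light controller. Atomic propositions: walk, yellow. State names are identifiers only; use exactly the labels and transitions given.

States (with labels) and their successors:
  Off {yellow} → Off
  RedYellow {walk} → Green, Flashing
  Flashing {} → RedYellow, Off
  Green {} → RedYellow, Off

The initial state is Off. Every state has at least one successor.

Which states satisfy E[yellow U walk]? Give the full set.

States satisfying yellow: {Off}.
States satisfying walk: {RedYellow}.
States satisfying E[yellow U walk]: {RedYellow}.

{RedYellow}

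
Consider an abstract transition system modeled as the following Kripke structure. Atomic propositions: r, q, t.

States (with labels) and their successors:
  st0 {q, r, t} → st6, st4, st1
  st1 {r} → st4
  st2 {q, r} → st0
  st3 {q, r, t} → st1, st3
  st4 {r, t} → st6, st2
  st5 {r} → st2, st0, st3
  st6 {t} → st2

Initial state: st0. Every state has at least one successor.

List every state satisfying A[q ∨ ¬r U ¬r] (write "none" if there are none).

States satisfying q ∨ ¬r: {st0, st2, st3, st6}.
States satisfying ¬r: {st6}.
States satisfying A[q ∨ ¬r U ¬r]: {st6}.

{st6}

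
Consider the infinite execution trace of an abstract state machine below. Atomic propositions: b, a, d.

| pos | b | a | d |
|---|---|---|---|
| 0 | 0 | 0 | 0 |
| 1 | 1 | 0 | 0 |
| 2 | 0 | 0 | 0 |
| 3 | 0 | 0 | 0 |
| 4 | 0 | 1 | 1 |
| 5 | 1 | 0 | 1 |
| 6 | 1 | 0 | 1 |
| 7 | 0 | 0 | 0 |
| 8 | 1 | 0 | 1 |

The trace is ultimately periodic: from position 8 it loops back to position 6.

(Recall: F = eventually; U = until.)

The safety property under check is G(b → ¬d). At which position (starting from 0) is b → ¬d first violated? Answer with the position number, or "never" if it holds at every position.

Check b → ¬d at each position in order: 0 ✓, 1 ✓, 2 ✓, 3 ✓, 4 ✓.
At position 5 the labels are {b, d}, so b → ¬d is false there. This is the first violation.

5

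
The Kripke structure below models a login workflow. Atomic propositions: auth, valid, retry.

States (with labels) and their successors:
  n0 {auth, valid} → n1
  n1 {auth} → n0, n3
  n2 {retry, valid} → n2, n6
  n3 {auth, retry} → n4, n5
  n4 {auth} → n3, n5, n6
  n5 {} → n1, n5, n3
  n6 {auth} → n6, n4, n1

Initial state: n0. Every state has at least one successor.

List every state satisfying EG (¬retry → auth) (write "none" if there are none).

{n0, n1, n2, n3, n4, n6}

States satisfying ¬retry → auth: {n0, n1, n2, n3, n4, n6}.
States satisfying EG (¬retry → auth): {n0, n1, n2, n3, n4, n6}.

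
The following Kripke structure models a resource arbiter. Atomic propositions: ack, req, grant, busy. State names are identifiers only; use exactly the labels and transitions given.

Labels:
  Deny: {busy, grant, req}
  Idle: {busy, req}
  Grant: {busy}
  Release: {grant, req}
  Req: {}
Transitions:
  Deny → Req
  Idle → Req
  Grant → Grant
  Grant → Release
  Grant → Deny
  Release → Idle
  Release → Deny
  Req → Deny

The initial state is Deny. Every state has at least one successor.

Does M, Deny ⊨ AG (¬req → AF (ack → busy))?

Satisfied

States satisfying ¬req → AF (ack → busy): {Deny, Idle, Grant, Release, Req}.
States satisfying AG (¬req → AF (ack → busy)): {Deny, Idle, Grant, Release, Req}.
Every state reachable from Deny satisfies ¬req → AF (ack → busy).
Deny ∈ Sat(AG (¬req → AF (ack → busy))).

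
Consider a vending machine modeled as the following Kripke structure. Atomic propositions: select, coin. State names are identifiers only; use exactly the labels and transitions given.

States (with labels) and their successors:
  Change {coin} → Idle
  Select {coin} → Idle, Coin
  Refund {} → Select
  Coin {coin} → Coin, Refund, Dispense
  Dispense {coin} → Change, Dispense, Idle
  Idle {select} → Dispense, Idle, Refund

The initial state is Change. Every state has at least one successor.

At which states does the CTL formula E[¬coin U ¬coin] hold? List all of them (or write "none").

{Refund, Idle}

States satisfying ¬coin: {Refund, Idle}.
States satisfying E[¬coin U ¬coin]: {Refund, Idle}.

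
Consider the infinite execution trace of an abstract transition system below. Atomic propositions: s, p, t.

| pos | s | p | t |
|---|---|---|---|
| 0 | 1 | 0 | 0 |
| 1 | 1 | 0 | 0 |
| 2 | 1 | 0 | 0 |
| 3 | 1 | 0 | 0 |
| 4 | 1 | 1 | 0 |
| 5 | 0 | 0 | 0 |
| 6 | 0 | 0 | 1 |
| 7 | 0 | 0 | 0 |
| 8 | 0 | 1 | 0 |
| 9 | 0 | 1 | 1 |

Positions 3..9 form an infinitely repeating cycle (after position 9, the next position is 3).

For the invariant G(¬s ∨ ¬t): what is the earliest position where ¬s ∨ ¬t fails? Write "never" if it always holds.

never

¬s ∨ ¬t holds at every position 0..9, and those are all the positions the trace ever visits, so the invariant G(¬s ∨ ¬t) is never violated.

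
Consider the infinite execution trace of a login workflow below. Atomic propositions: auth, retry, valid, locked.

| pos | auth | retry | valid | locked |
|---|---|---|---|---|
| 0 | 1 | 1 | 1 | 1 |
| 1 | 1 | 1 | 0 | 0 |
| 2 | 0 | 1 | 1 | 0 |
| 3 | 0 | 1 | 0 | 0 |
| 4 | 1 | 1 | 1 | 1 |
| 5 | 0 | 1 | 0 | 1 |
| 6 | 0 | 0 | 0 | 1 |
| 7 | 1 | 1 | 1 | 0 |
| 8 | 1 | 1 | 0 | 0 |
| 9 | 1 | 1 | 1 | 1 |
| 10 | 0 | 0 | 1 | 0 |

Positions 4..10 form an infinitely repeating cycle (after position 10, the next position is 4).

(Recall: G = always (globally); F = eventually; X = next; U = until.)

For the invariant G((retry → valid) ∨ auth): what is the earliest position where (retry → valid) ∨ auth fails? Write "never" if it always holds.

Check (retry → valid) ∨ auth at each position in order: 0 ✓, 1 ✓, 2 ✓.
At position 3 the labels are {retry}, so (retry → valid) ∨ auth is false there. This is the first violation.

3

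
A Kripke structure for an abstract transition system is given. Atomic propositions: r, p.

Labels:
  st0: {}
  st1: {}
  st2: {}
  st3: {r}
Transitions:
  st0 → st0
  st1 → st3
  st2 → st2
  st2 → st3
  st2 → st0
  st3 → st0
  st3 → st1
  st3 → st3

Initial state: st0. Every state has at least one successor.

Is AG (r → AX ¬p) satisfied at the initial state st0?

Satisfied

States satisfying r → AX ¬p: {st0, st1, st2, st3}.
States satisfying AG (r → AX ¬p): {st0, st1, st2, st3}.
Every state reachable from st0 satisfies r → AX ¬p.
st0 ∈ Sat(AG (r → AX ¬p)).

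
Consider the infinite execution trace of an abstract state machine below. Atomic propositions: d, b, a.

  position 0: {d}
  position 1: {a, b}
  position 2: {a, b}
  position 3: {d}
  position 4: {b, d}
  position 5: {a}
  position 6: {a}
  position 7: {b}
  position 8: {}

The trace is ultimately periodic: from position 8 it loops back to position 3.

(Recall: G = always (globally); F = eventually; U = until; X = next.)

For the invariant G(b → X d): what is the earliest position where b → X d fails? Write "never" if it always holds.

1

Check b → X d at each position in order: 0 ✓.
At position 1 the labels are {a, b} and the next position 2 has {a, b}, so b → X d is false there. This is the first violation.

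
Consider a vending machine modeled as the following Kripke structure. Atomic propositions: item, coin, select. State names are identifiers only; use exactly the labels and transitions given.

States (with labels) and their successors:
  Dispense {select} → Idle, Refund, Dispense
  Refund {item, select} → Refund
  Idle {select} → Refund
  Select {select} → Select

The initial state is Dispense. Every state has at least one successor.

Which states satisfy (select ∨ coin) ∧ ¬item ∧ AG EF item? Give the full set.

States satisfying select ∨ coin: {Dispense, Refund, Idle, Select}.
States satisfying ¬item: {Dispense, Idle, Select}.
States satisfying (select ∨ coin) ∧ ¬item: {Dispense, Idle, Select}.
States satisfying EF item: {Dispense, Refund, Idle}.
States satisfying AG EF item: {Dispense, Refund, Idle}.
States satisfying (select ∨ coin) ∧ ¬item ∧ AG EF item: {Dispense, Idle}.

{Dispense, Idle}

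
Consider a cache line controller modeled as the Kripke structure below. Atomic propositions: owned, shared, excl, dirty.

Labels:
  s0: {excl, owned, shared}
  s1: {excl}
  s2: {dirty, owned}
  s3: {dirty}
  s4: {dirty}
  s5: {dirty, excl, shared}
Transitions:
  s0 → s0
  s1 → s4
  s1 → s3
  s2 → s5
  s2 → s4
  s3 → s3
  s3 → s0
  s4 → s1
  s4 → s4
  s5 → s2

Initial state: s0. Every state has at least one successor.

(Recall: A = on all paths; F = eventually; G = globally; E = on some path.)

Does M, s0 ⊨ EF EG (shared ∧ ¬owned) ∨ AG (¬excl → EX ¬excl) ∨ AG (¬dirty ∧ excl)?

Satisfied

States satisfying EG (shared ∧ ¬owned): ∅.
States satisfying EF EG (shared ∧ ¬owned): ∅.
States satisfying ¬excl → EX ¬excl: {s0, s1, s2, s3, s4, s5}.
States satisfying AG (¬excl → EX ¬excl): {s0, s1, s2, s3, s4, s5}.
States satisfying ¬dirty ∧ excl: {s0, s1}.
States satisfying AG (¬dirty ∧ excl): {s0}.
States satisfying AG (¬excl → EX ¬excl) ∨ AG (¬dirty ∧ excl): {s0, s1, s2, s3, s4, s5}.
States satisfying EF EG (shared ∧ ¬owned) ∨ AG (¬excl → EX ¬excl) ∨ AG (¬dirty ∧ excl): {s0, s1, s2, s3, s4, s5}.
s0 ∈ Sat(EF EG (shared ∧ ¬owned) ∨ AG (¬excl → EX ¬excl) ∨ AG (¬dirty ∧ excl)).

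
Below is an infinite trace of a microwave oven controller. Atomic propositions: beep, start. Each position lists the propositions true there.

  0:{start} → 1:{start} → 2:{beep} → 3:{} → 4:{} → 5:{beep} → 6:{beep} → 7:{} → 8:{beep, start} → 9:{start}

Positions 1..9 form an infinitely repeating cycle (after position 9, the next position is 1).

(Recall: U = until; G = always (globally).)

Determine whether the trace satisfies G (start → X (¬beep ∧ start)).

start → X (¬beep ∧ start) must hold at every position from 0 onward. It fails at position 1, so G (start → X (¬beep ∧ start)) is false.
Positions where start holds: 0, 1, 8, 9.
Check X (¬beep ∧ start) at each: 0→ok, 1→fails, 8→ok, 9→ok.

Does not hold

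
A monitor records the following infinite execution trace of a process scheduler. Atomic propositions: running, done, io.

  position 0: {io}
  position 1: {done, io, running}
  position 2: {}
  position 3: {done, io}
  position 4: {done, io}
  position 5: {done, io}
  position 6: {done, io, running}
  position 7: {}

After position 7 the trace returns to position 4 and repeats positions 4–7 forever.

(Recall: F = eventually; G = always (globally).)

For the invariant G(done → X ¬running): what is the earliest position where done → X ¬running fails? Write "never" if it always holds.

5

Check done → X ¬running at each position in order: 0 ✓, 1 ✓, 2 ✓, 3 ✓, 4 ✓.
At position 5 the labels are {done, io} and the next position 6 has {done, io, running}, so done → X ¬running is false there. This is the first violation.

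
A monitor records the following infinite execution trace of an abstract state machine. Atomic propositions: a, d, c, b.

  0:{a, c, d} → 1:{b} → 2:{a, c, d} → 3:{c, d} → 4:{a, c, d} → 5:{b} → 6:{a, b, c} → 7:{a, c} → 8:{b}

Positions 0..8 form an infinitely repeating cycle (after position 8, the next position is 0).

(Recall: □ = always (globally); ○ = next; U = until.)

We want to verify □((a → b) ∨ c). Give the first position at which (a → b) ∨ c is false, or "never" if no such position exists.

never

(a → b) ∨ c holds at every position 0..8, and those are all the positions the trace ever visits, so the invariant □((a → b) ∨ c) is never violated.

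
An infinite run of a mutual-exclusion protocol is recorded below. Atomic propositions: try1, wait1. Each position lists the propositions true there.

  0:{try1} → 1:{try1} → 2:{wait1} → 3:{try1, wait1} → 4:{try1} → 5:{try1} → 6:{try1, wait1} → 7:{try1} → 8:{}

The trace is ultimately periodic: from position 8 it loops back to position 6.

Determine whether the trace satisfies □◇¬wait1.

Yes

◇¬wait1 holds at every position 0..8, and those are all positions ever visited, so □◇¬wait1 holds.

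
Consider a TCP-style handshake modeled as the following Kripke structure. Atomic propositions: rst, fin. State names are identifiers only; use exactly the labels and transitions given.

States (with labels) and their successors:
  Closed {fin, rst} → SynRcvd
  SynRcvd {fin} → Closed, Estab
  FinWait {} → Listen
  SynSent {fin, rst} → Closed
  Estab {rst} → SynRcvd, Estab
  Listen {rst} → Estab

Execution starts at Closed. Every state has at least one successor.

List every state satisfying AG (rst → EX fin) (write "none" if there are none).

States satisfying rst → EX fin: {Closed, SynRcvd, FinWait, SynSent, Estab}.
States satisfying AG (rst → EX fin): {Closed, SynRcvd, SynSent, Estab}.

{Closed, SynRcvd, SynSent, Estab}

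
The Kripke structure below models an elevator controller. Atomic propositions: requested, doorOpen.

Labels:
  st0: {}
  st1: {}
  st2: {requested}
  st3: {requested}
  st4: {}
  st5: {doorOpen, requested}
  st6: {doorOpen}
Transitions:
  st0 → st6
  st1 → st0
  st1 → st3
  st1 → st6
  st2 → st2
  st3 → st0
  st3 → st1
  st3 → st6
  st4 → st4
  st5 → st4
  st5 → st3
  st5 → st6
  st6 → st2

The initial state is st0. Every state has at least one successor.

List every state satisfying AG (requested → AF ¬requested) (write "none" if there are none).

States satisfying requested → AF ¬requested: {st0, st1, st3, st4, st5, st6}.
States satisfying AG (requested → AF ¬requested): {st4}.

{st4}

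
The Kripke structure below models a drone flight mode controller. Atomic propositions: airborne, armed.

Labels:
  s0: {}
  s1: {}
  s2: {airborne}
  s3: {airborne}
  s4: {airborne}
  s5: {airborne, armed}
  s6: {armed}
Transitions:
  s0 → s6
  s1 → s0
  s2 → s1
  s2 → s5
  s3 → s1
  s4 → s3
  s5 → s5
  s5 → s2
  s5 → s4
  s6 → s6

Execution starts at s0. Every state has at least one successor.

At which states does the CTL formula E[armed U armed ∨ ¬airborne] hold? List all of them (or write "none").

States satisfying armed: {s5, s6}.
States satisfying armed ∨ ¬airborne: {s0, s1, s5, s6}.
States satisfying E[armed U armed ∨ ¬airborne]: {s0, s1, s5, s6}.

{s0, s1, s5, s6}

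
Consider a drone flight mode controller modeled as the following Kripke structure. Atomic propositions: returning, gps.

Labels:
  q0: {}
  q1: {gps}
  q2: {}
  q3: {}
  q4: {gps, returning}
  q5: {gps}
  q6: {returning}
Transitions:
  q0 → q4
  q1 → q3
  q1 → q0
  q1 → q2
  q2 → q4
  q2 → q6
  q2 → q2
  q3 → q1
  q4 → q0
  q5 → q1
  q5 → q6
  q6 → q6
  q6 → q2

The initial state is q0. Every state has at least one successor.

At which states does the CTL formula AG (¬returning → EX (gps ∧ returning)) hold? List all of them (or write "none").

States satisfying ¬returning → EX (gps ∧ returning): {q0, q2, q4, q6}.
States satisfying AG (¬returning → EX (gps ∧ returning)): {q0, q2, q4, q6}.

{q0, q2, q4, q6}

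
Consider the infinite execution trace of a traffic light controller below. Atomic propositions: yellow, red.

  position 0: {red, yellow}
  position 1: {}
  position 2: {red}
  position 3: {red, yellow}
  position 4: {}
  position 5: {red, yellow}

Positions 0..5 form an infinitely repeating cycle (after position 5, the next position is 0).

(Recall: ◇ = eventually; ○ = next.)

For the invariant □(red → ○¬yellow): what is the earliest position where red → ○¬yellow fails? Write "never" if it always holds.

2

Check red → ○¬yellow at each position in order: 0 ✓, 1 ✓.
At position 2 the labels are {red} and the next position 3 has {red, yellow}, so red → ○¬yellow is false there. This is the first violation.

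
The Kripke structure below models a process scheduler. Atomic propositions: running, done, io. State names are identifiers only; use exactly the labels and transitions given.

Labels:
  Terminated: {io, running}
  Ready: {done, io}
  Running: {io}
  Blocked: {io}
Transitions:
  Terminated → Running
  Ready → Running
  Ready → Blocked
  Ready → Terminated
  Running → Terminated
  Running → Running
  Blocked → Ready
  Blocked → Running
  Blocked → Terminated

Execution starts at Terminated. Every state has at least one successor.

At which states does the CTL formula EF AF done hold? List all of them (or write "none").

States satisfying AF done: {Ready}.
States satisfying EF AF done: {Ready, Blocked}.

{Ready, Blocked}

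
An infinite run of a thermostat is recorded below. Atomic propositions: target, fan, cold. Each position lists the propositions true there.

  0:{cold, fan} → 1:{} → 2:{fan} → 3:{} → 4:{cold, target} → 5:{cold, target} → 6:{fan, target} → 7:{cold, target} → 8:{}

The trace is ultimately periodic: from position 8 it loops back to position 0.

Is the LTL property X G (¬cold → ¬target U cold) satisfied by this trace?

The position after 0 is 1; G (¬cold → ¬target U cold) is false there.

No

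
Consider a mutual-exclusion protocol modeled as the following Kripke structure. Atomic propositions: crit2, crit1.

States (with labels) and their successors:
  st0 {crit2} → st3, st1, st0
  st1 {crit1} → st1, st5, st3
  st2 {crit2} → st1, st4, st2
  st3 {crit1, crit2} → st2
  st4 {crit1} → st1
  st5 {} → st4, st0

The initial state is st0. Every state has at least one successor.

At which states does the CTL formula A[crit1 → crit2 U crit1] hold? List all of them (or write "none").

States satisfying crit1 → crit2: {st0, st2, st3, st5}.
States satisfying crit1: {st1, st3, st4}.
States satisfying A[crit1 → crit2 U crit1]: {st1, st3, st4}.

{st1, st3, st4}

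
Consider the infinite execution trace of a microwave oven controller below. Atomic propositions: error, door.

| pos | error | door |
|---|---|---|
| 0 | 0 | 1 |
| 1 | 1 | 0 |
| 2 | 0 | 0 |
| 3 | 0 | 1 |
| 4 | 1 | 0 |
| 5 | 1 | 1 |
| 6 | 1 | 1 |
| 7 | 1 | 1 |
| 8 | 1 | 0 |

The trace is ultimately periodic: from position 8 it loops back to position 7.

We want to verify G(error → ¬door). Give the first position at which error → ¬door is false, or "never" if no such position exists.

Check error → ¬door at each position in order: 0 ✓, 1 ✓, 2 ✓, 3 ✓, 4 ✓.
At position 5 the labels are {door, error}, so error → ¬door is false there. This is the first violation.

5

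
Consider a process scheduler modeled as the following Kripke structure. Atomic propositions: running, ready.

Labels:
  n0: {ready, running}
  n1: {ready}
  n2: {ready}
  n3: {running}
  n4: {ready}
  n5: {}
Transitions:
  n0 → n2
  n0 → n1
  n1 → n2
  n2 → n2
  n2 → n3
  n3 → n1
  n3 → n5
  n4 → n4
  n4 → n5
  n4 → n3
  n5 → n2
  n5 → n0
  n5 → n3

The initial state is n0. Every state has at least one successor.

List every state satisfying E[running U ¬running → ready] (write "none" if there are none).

States satisfying running: {n0, n3}.
States satisfying ¬running → ready: {n0, n1, n2, n3, n4}.
States satisfying E[running U ¬running → ready]: {n0, n1, n2, n3, n4}.

{n0, n1, n2, n3, n4}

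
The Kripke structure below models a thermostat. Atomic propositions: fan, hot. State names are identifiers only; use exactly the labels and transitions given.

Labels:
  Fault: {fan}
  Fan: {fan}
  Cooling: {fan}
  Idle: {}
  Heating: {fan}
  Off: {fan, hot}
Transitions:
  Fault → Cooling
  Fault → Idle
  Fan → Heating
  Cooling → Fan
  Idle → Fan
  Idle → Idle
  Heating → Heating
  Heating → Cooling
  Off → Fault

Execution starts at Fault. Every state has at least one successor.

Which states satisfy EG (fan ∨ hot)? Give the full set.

States satisfying fan ∨ hot: {Fault, Fan, Cooling, Heating, Off}.
States satisfying EG (fan ∨ hot): {Fault, Fan, Cooling, Heating, Off}.

{Fault, Fan, Cooling, Heating, Off}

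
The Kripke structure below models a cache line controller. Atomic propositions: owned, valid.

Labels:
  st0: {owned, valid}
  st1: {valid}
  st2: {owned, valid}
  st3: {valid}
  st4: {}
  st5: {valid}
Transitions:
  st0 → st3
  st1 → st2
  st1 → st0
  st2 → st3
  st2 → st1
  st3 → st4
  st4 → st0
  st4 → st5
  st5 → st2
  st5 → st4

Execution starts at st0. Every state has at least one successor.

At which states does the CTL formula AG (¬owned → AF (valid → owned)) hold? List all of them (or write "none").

{st0, st1, st2, st3, st4, st5}

States satisfying ¬owned → AF (valid → owned): {st0, st1, st2, st3, st4, st5}.
States satisfying AG (¬owned → AF (valid → owned)): {st0, st1, st2, st3, st4, st5}.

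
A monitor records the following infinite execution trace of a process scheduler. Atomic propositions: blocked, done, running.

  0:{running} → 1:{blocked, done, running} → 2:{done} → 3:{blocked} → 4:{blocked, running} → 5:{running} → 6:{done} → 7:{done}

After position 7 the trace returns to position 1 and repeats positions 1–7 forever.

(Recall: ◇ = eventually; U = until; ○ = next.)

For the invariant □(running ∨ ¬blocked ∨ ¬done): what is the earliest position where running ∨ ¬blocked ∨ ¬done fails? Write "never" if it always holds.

running ∨ ¬blocked ∨ ¬done holds at every position 0..7, and those are all the positions the trace ever visits, so the invariant □(running ∨ ¬blocked ∨ ¬done) is never violated.

never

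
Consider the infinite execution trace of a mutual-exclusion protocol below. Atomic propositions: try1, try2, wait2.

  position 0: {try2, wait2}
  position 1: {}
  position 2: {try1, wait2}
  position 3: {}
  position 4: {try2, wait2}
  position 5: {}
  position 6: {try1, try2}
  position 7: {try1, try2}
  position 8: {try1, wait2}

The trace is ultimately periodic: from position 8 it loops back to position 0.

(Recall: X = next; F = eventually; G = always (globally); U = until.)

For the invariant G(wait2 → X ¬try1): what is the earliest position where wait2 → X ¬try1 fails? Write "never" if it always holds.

never

wait2 → X ¬try1 holds at every position 0..8, and those are all the positions the trace ever visits, so the invariant G(wait2 → X ¬try1) is never violated.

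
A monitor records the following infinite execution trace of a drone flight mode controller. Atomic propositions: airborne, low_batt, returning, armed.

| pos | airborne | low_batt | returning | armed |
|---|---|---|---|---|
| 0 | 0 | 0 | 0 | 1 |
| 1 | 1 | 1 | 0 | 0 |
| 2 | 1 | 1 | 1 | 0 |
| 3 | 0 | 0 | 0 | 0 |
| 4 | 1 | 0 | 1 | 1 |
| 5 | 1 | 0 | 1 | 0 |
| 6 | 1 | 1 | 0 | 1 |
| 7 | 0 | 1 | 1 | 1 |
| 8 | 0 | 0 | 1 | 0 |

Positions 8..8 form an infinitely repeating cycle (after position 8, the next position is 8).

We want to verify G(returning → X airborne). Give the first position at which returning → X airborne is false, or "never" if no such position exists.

2

Check returning → X airborne at each position in order: 0 ✓, 1 ✓.
At position 2 the labels are {airborne, low_batt, returning} and the next position 3 has {}, so returning → X airborne is false there. This is the first violation.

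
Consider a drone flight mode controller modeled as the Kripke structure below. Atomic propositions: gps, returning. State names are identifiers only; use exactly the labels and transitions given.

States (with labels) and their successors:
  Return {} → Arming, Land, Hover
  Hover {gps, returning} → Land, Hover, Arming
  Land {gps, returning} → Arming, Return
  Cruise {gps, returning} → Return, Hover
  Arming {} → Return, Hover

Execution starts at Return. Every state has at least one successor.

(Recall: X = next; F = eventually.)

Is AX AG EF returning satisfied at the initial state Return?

Satisfied

States satisfying AG EF returning: {Return, Hover, Land, Cruise, Arming}.
States satisfying AX AG EF returning: {Return, Hover, Land, Cruise, Arming}.
Return ∈ Sat(AX AG EF returning).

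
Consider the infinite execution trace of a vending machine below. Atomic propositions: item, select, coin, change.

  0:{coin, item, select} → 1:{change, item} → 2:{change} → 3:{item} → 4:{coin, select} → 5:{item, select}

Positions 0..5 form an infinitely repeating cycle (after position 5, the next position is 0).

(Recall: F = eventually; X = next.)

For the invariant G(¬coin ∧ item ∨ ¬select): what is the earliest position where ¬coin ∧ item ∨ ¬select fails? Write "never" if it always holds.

At position 0 the labels are {coin, item, select}, so ¬coin ∧ item ∨ ¬select is false there. This is the first violation.

0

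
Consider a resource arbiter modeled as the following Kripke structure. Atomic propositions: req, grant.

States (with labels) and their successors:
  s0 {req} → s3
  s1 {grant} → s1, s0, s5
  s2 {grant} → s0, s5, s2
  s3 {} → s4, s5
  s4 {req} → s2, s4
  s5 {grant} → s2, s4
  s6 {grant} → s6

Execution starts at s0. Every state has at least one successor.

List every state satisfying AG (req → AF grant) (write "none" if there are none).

States satisfying req → AF grant: {s1, s2, s3, s5, s6}.
States satisfying AG (req → AF grant): {s6}.

{s6}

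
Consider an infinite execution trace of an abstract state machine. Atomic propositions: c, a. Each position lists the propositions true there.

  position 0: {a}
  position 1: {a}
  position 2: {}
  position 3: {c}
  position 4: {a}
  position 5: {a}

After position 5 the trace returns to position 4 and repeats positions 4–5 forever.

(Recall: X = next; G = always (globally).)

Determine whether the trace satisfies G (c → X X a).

c → X X a holds at every position 0..5, and those are all positions ever visited, so G (c → X X a) holds.
Positions where c holds: 3.
Check X X a at each: 3→ok.

Satisfied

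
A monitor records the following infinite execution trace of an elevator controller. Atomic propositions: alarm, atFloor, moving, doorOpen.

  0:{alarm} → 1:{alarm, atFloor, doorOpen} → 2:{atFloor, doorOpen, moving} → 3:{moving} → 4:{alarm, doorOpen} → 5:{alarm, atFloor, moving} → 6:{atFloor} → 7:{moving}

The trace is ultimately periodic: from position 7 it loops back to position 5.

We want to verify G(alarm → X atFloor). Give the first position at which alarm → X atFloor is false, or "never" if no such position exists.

never

alarm → X atFloor holds at every position 0..7, and those are all the positions the trace ever visits, so the invariant G(alarm → X atFloor) is never violated.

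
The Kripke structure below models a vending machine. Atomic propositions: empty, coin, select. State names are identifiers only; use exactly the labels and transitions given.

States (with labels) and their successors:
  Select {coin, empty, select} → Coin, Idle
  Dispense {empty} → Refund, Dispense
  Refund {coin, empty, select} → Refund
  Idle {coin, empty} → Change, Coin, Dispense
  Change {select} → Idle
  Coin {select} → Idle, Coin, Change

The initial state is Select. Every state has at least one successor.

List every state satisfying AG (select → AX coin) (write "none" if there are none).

States satisfying select → AX coin: {Dispense, Refund, Idle, Change}.
States satisfying AG (select → AX coin): {Dispense, Refund}.

{Dispense, Refund}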